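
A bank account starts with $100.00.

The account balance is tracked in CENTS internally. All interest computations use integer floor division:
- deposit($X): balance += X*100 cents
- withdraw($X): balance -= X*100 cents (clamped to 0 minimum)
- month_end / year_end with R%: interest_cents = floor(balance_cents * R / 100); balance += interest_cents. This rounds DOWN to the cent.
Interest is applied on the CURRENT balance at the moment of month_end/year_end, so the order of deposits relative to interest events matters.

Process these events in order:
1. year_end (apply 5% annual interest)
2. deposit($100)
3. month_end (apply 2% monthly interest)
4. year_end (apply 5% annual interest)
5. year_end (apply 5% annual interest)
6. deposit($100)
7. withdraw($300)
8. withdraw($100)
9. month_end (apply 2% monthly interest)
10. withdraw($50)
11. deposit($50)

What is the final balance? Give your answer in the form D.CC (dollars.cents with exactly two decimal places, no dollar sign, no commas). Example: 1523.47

Answer: 50.00

Derivation:
After 1 (year_end (apply 5% annual interest)): balance=$105.00 total_interest=$5.00
After 2 (deposit($100)): balance=$205.00 total_interest=$5.00
After 3 (month_end (apply 2% monthly interest)): balance=$209.10 total_interest=$9.10
After 4 (year_end (apply 5% annual interest)): balance=$219.55 total_interest=$19.55
After 5 (year_end (apply 5% annual interest)): balance=$230.52 total_interest=$30.52
After 6 (deposit($100)): balance=$330.52 total_interest=$30.52
After 7 (withdraw($300)): balance=$30.52 total_interest=$30.52
After 8 (withdraw($100)): balance=$0.00 total_interest=$30.52
After 9 (month_end (apply 2% monthly interest)): balance=$0.00 total_interest=$30.52
After 10 (withdraw($50)): balance=$0.00 total_interest=$30.52
After 11 (deposit($50)): balance=$50.00 total_interest=$30.52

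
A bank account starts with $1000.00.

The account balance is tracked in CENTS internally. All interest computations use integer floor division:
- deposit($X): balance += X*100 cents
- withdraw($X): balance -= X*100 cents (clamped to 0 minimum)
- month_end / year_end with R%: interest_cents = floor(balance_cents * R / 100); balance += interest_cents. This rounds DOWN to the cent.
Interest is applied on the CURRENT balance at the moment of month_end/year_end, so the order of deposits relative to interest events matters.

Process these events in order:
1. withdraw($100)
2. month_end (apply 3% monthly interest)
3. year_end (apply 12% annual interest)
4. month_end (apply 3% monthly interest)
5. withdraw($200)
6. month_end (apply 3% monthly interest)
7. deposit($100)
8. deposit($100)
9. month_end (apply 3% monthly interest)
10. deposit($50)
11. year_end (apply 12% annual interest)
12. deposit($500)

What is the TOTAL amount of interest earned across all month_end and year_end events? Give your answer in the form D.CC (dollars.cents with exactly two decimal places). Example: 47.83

After 1 (withdraw($100)): balance=$900.00 total_interest=$0.00
After 2 (month_end (apply 3% monthly interest)): balance=$927.00 total_interest=$27.00
After 3 (year_end (apply 12% annual interest)): balance=$1038.24 total_interest=$138.24
After 4 (month_end (apply 3% monthly interest)): balance=$1069.38 total_interest=$169.38
After 5 (withdraw($200)): balance=$869.38 total_interest=$169.38
After 6 (month_end (apply 3% monthly interest)): balance=$895.46 total_interest=$195.46
After 7 (deposit($100)): balance=$995.46 total_interest=$195.46
After 8 (deposit($100)): balance=$1095.46 total_interest=$195.46
After 9 (month_end (apply 3% monthly interest)): balance=$1128.32 total_interest=$228.32
After 10 (deposit($50)): balance=$1178.32 total_interest=$228.32
After 11 (year_end (apply 12% annual interest)): balance=$1319.71 total_interest=$369.71
After 12 (deposit($500)): balance=$1819.71 total_interest=$369.71

Answer: 369.71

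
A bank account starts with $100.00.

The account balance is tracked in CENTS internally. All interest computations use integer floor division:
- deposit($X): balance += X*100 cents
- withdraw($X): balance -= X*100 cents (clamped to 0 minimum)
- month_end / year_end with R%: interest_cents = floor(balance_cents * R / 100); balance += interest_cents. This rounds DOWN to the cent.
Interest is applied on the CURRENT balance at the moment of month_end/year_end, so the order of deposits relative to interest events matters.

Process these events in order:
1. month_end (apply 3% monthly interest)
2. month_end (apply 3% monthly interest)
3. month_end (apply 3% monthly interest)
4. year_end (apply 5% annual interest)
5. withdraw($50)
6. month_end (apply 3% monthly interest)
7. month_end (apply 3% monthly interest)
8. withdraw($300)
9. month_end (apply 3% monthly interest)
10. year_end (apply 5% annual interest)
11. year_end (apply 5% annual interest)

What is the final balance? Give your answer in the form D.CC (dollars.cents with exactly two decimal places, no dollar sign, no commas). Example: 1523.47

Answer: 0.00

Derivation:
After 1 (month_end (apply 3% monthly interest)): balance=$103.00 total_interest=$3.00
After 2 (month_end (apply 3% monthly interest)): balance=$106.09 total_interest=$6.09
After 3 (month_end (apply 3% monthly interest)): balance=$109.27 total_interest=$9.27
After 4 (year_end (apply 5% annual interest)): balance=$114.73 total_interest=$14.73
After 5 (withdraw($50)): balance=$64.73 total_interest=$14.73
After 6 (month_end (apply 3% monthly interest)): balance=$66.67 total_interest=$16.67
After 7 (month_end (apply 3% monthly interest)): balance=$68.67 total_interest=$18.67
After 8 (withdraw($300)): balance=$0.00 total_interest=$18.67
After 9 (month_end (apply 3% monthly interest)): balance=$0.00 total_interest=$18.67
After 10 (year_end (apply 5% annual interest)): balance=$0.00 total_interest=$18.67
After 11 (year_end (apply 5% annual interest)): balance=$0.00 total_interest=$18.67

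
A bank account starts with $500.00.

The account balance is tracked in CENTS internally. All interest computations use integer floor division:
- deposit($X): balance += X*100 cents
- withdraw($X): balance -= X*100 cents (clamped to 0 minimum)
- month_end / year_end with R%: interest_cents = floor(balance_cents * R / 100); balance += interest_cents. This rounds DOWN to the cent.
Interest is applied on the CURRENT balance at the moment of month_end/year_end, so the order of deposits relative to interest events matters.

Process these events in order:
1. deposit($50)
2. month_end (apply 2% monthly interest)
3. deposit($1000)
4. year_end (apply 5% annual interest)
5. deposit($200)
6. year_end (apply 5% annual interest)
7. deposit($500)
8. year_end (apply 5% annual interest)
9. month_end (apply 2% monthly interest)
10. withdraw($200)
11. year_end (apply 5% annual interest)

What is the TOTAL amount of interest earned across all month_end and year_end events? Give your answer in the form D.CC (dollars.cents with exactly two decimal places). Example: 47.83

Answer: 473.78

Derivation:
After 1 (deposit($50)): balance=$550.00 total_interest=$0.00
After 2 (month_end (apply 2% monthly interest)): balance=$561.00 total_interest=$11.00
After 3 (deposit($1000)): balance=$1561.00 total_interest=$11.00
After 4 (year_end (apply 5% annual interest)): balance=$1639.05 total_interest=$89.05
After 5 (deposit($200)): balance=$1839.05 total_interest=$89.05
After 6 (year_end (apply 5% annual interest)): balance=$1931.00 total_interest=$181.00
After 7 (deposit($500)): balance=$2431.00 total_interest=$181.00
After 8 (year_end (apply 5% annual interest)): balance=$2552.55 total_interest=$302.55
After 9 (month_end (apply 2% monthly interest)): balance=$2603.60 total_interest=$353.60
After 10 (withdraw($200)): balance=$2403.60 total_interest=$353.60
After 11 (year_end (apply 5% annual interest)): balance=$2523.78 total_interest=$473.78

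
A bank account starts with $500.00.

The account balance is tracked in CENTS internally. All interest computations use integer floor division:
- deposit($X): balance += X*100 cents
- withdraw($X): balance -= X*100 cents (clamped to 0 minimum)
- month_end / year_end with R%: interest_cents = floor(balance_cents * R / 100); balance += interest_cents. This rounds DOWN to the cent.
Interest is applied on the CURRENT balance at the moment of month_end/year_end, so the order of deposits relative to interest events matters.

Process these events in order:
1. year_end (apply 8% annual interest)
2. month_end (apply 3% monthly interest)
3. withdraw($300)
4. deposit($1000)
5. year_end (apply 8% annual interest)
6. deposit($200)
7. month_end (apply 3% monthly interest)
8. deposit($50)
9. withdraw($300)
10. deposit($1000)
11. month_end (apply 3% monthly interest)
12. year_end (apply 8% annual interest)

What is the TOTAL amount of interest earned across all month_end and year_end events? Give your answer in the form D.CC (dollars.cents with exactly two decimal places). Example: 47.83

After 1 (year_end (apply 8% annual interest)): balance=$540.00 total_interest=$40.00
After 2 (month_end (apply 3% monthly interest)): balance=$556.20 total_interest=$56.20
After 3 (withdraw($300)): balance=$256.20 total_interest=$56.20
After 4 (deposit($1000)): balance=$1256.20 total_interest=$56.20
After 5 (year_end (apply 8% annual interest)): balance=$1356.69 total_interest=$156.69
After 6 (deposit($200)): balance=$1556.69 total_interest=$156.69
After 7 (month_end (apply 3% monthly interest)): balance=$1603.39 total_interest=$203.39
After 8 (deposit($50)): balance=$1653.39 total_interest=$203.39
After 9 (withdraw($300)): balance=$1353.39 total_interest=$203.39
After 10 (deposit($1000)): balance=$2353.39 total_interest=$203.39
After 11 (month_end (apply 3% monthly interest)): balance=$2423.99 total_interest=$273.99
After 12 (year_end (apply 8% annual interest)): balance=$2617.90 total_interest=$467.90

Answer: 467.90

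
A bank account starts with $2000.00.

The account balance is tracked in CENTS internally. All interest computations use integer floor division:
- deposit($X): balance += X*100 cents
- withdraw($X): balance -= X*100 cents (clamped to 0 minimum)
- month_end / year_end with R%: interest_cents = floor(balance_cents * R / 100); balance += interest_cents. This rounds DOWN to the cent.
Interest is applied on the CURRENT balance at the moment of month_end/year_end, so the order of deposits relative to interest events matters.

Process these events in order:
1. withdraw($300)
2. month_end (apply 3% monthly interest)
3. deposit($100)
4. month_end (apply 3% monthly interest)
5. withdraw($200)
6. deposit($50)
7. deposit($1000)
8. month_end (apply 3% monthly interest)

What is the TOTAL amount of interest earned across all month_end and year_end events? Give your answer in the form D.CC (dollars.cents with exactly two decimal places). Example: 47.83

After 1 (withdraw($300)): balance=$1700.00 total_interest=$0.00
After 2 (month_end (apply 3% monthly interest)): balance=$1751.00 total_interest=$51.00
After 3 (deposit($100)): balance=$1851.00 total_interest=$51.00
After 4 (month_end (apply 3% monthly interest)): balance=$1906.53 total_interest=$106.53
After 5 (withdraw($200)): balance=$1706.53 total_interest=$106.53
After 6 (deposit($50)): balance=$1756.53 total_interest=$106.53
After 7 (deposit($1000)): balance=$2756.53 total_interest=$106.53
After 8 (month_end (apply 3% monthly interest)): balance=$2839.22 total_interest=$189.22

Answer: 189.22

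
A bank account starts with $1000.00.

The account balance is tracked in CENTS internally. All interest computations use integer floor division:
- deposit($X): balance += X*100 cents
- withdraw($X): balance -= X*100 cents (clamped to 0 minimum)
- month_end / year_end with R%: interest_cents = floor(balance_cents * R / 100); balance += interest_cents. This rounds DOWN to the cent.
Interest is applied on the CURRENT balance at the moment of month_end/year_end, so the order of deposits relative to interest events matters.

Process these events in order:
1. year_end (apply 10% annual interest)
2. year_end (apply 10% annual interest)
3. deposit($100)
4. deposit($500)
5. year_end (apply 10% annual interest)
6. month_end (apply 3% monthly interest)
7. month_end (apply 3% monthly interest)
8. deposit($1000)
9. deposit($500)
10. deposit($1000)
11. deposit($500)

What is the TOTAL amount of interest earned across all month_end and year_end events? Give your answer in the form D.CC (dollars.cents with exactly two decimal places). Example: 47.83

After 1 (year_end (apply 10% annual interest)): balance=$1100.00 total_interest=$100.00
After 2 (year_end (apply 10% annual interest)): balance=$1210.00 total_interest=$210.00
After 3 (deposit($100)): balance=$1310.00 total_interest=$210.00
After 4 (deposit($500)): balance=$1810.00 total_interest=$210.00
After 5 (year_end (apply 10% annual interest)): balance=$1991.00 total_interest=$391.00
After 6 (month_end (apply 3% monthly interest)): balance=$2050.73 total_interest=$450.73
After 7 (month_end (apply 3% monthly interest)): balance=$2112.25 total_interest=$512.25
After 8 (deposit($1000)): balance=$3112.25 total_interest=$512.25
After 9 (deposit($500)): balance=$3612.25 total_interest=$512.25
After 10 (deposit($1000)): balance=$4612.25 total_interest=$512.25
After 11 (deposit($500)): balance=$5112.25 total_interest=$512.25

Answer: 512.25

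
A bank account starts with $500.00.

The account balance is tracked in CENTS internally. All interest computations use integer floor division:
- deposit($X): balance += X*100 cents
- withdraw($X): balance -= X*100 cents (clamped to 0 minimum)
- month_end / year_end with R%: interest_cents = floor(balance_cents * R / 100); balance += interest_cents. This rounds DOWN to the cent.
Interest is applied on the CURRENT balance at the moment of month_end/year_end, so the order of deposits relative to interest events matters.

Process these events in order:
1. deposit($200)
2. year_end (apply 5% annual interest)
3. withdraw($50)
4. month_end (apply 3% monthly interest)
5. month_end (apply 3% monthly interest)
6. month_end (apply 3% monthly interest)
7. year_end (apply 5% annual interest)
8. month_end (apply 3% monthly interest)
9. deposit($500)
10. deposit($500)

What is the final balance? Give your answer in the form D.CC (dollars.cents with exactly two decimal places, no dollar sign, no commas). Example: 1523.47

Answer: 1809.50

Derivation:
After 1 (deposit($200)): balance=$700.00 total_interest=$0.00
After 2 (year_end (apply 5% annual interest)): balance=$735.00 total_interest=$35.00
After 3 (withdraw($50)): balance=$685.00 total_interest=$35.00
After 4 (month_end (apply 3% monthly interest)): balance=$705.55 total_interest=$55.55
After 5 (month_end (apply 3% monthly interest)): balance=$726.71 total_interest=$76.71
After 6 (month_end (apply 3% monthly interest)): balance=$748.51 total_interest=$98.51
After 7 (year_end (apply 5% annual interest)): balance=$785.93 total_interest=$135.93
After 8 (month_end (apply 3% monthly interest)): balance=$809.50 total_interest=$159.50
After 9 (deposit($500)): balance=$1309.50 total_interest=$159.50
After 10 (deposit($500)): balance=$1809.50 total_interest=$159.50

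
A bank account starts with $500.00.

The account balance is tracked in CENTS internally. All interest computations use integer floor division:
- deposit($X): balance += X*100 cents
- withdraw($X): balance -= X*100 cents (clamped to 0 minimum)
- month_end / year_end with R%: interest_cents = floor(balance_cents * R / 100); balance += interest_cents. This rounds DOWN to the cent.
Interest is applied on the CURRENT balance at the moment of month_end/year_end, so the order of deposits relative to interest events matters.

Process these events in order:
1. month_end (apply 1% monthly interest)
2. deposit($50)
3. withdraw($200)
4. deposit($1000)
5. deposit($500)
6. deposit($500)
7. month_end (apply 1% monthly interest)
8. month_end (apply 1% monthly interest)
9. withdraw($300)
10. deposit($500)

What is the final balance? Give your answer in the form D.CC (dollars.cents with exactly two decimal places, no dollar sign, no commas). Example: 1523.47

Answer: 2602.33

Derivation:
After 1 (month_end (apply 1% monthly interest)): balance=$505.00 total_interest=$5.00
After 2 (deposit($50)): balance=$555.00 total_interest=$5.00
After 3 (withdraw($200)): balance=$355.00 total_interest=$5.00
After 4 (deposit($1000)): balance=$1355.00 total_interest=$5.00
After 5 (deposit($500)): balance=$1855.00 total_interest=$5.00
After 6 (deposit($500)): balance=$2355.00 total_interest=$5.00
After 7 (month_end (apply 1% monthly interest)): balance=$2378.55 total_interest=$28.55
After 8 (month_end (apply 1% monthly interest)): balance=$2402.33 total_interest=$52.33
After 9 (withdraw($300)): balance=$2102.33 total_interest=$52.33
After 10 (deposit($500)): balance=$2602.33 total_interest=$52.33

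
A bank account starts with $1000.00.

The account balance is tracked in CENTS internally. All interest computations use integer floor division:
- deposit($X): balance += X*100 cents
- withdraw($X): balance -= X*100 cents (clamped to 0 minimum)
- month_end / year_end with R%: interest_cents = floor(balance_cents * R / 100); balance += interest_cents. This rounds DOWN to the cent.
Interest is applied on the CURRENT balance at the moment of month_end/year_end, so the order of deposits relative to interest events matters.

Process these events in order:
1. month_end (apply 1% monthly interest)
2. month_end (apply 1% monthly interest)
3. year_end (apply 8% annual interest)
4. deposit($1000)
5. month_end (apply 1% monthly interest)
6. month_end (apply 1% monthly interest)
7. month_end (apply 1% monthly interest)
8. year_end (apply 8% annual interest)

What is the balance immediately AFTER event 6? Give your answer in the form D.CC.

Answer: 2143.93

Derivation:
After 1 (month_end (apply 1% monthly interest)): balance=$1010.00 total_interest=$10.00
After 2 (month_end (apply 1% monthly interest)): balance=$1020.10 total_interest=$20.10
After 3 (year_end (apply 8% annual interest)): balance=$1101.70 total_interest=$101.70
After 4 (deposit($1000)): balance=$2101.70 total_interest=$101.70
After 5 (month_end (apply 1% monthly interest)): balance=$2122.71 total_interest=$122.71
After 6 (month_end (apply 1% monthly interest)): balance=$2143.93 total_interest=$143.93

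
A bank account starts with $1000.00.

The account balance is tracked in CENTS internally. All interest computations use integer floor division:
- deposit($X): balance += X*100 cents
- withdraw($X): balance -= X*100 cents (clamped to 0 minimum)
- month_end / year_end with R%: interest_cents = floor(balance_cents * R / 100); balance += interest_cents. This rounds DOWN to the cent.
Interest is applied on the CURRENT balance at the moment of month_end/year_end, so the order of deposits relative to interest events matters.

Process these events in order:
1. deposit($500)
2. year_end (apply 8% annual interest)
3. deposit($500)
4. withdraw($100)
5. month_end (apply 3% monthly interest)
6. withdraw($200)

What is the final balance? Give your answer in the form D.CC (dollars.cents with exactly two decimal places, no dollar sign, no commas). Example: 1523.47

After 1 (deposit($500)): balance=$1500.00 total_interest=$0.00
After 2 (year_end (apply 8% annual interest)): balance=$1620.00 total_interest=$120.00
After 3 (deposit($500)): balance=$2120.00 total_interest=$120.00
After 4 (withdraw($100)): balance=$2020.00 total_interest=$120.00
After 5 (month_end (apply 3% monthly interest)): balance=$2080.60 total_interest=$180.60
After 6 (withdraw($200)): balance=$1880.60 total_interest=$180.60

Answer: 1880.60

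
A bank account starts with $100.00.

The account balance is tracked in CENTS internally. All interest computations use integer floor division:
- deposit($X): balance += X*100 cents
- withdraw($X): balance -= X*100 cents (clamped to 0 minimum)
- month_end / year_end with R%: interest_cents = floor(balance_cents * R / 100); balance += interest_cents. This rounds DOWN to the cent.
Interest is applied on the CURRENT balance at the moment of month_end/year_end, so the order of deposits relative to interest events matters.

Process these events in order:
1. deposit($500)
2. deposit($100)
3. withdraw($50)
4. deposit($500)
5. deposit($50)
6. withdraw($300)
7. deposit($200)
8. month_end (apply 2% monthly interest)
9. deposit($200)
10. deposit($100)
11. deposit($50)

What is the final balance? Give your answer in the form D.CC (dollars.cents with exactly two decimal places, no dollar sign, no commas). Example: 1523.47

After 1 (deposit($500)): balance=$600.00 total_interest=$0.00
After 2 (deposit($100)): balance=$700.00 total_interest=$0.00
After 3 (withdraw($50)): balance=$650.00 total_interest=$0.00
After 4 (deposit($500)): balance=$1150.00 total_interest=$0.00
After 5 (deposit($50)): balance=$1200.00 total_interest=$0.00
After 6 (withdraw($300)): balance=$900.00 total_interest=$0.00
After 7 (deposit($200)): balance=$1100.00 total_interest=$0.00
After 8 (month_end (apply 2% monthly interest)): balance=$1122.00 total_interest=$22.00
After 9 (deposit($200)): balance=$1322.00 total_interest=$22.00
After 10 (deposit($100)): balance=$1422.00 total_interest=$22.00
After 11 (deposit($50)): balance=$1472.00 total_interest=$22.00

Answer: 1472.00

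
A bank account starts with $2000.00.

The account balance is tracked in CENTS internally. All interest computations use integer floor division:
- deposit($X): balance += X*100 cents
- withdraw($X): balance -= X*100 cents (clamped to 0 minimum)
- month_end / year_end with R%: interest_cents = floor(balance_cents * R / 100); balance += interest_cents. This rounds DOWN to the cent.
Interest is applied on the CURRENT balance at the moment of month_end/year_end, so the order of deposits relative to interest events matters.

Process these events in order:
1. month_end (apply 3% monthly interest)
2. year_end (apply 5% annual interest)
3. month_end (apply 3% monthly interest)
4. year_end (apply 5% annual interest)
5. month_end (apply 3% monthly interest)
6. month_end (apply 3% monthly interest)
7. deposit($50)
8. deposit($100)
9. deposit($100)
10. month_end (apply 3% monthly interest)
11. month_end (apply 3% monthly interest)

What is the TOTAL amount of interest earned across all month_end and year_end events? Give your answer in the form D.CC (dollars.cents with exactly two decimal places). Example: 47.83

Answer: 648.09

Derivation:
After 1 (month_end (apply 3% monthly interest)): balance=$2060.00 total_interest=$60.00
After 2 (year_end (apply 5% annual interest)): balance=$2163.00 total_interest=$163.00
After 3 (month_end (apply 3% monthly interest)): balance=$2227.89 total_interest=$227.89
After 4 (year_end (apply 5% annual interest)): balance=$2339.28 total_interest=$339.28
After 5 (month_end (apply 3% monthly interest)): balance=$2409.45 total_interest=$409.45
After 6 (month_end (apply 3% monthly interest)): balance=$2481.73 total_interest=$481.73
After 7 (deposit($50)): balance=$2531.73 total_interest=$481.73
After 8 (deposit($100)): balance=$2631.73 total_interest=$481.73
After 9 (deposit($100)): balance=$2731.73 total_interest=$481.73
After 10 (month_end (apply 3% monthly interest)): balance=$2813.68 total_interest=$563.68
After 11 (month_end (apply 3% monthly interest)): balance=$2898.09 total_interest=$648.09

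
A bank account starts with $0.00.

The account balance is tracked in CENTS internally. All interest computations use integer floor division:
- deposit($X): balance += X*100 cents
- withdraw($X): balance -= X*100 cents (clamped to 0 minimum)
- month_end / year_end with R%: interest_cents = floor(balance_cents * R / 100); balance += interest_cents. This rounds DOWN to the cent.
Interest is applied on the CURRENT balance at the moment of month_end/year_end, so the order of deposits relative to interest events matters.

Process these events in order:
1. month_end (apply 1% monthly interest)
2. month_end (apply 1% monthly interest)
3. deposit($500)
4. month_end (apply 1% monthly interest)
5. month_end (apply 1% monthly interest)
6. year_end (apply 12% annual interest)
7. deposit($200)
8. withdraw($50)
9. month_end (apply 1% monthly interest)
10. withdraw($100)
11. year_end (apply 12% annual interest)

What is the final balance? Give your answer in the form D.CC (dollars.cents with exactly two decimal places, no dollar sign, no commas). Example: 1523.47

Answer: 703.87

Derivation:
After 1 (month_end (apply 1% monthly interest)): balance=$0.00 total_interest=$0.00
After 2 (month_end (apply 1% monthly interest)): balance=$0.00 total_interest=$0.00
After 3 (deposit($500)): balance=$500.00 total_interest=$0.00
After 4 (month_end (apply 1% monthly interest)): balance=$505.00 total_interest=$5.00
After 5 (month_end (apply 1% monthly interest)): balance=$510.05 total_interest=$10.05
After 6 (year_end (apply 12% annual interest)): balance=$571.25 total_interest=$71.25
After 7 (deposit($200)): balance=$771.25 total_interest=$71.25
After 8 (withdraw($50)): balance=$721.25 total_interest=$71.25
After 9 (month_end (apply 1% monthly interest)): balance=$728.46 total_interest=$78.46
After 10 (withdraw($100)): balance=$628.46 total_interest=$78.46
After 11 (year_end (apply 12% annual interest)): balance=$703.87 total_interest=$153.87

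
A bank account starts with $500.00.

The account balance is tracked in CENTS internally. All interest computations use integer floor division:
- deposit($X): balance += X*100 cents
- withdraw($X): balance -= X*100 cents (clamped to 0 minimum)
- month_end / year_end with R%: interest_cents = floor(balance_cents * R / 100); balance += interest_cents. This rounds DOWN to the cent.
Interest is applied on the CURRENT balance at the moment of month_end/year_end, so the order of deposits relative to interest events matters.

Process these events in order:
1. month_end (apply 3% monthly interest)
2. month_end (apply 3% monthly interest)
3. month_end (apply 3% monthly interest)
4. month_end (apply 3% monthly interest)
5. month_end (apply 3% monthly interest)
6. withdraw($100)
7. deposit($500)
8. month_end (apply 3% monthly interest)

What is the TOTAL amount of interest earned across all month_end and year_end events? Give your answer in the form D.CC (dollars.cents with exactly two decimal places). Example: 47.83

After 1 (month_end (apply 3% monthly interest)): balance=$515.00 total_interest=$15.00
After 2 (month_end (apply 3% monthly interest)): balance=$530.45 total_interest=$30.45
After 3 (month_end (apply 3% monthly interest)): balance=$546.36 total_interest=$46.36
After 4 (month_end (apply 3% monthly interest)): balance=$562.75 total_interest=$62.75
After 5 (month_end (apply 3% monthly interest)): balance=$579.63 total_interest=$79.63
After 6 (withdraw($100)): balance=$479.63 total_interest=$79.63
After 7 (deposit($500)): balance=$979.63 total_interest=$79.63
After 8 (month_end (apply 3% monthly interest)): balance=$1009.01 total_interest=$109.01

Answer: 109.01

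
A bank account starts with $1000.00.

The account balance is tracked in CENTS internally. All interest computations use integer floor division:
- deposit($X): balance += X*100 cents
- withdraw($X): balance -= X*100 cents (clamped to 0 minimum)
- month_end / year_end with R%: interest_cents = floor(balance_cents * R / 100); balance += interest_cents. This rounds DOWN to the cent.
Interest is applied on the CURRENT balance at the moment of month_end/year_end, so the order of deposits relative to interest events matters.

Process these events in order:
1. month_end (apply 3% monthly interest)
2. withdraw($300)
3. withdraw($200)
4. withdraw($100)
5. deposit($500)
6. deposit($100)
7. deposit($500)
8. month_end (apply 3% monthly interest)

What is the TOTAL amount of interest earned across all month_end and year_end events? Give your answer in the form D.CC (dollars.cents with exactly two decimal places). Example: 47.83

After 1 (month_end (apply 3% monthly interest)): balance=$1030.00 total_interest=$30.00
After 2 (withdraw($300)): balance=$730.00 total_interest=$30.00
After 3 (withdraw($200)): balance=$530.00 total_interest=$30.00
After 4 (withdraw($100)): balance=$430.00 total_interest=$30.00
After 5 (deposit($500)): balance=$930.00 total_interest=$30.00
After 6 (deposit($100)): balance=$1030.00 total_interest=$30.00
After 7 (deposit($500)): balance=$1530.00 total_interest=$30.00
After 8 (month_end (apply 3% monthly interest)): balance=$1575.90 total_interest=$75.90

Answer: 75.90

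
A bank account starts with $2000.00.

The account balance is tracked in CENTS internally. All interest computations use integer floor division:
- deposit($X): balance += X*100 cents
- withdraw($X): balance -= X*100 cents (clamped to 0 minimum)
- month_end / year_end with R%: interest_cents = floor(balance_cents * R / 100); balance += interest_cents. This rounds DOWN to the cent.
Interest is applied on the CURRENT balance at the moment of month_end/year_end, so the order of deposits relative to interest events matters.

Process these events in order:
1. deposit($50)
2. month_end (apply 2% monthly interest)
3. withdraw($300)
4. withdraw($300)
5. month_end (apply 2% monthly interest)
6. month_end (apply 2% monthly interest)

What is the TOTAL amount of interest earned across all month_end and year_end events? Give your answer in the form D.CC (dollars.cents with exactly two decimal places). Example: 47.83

After 1 (deposit($50)): balance=$2050.00 total_interest=$0.00
After 2 (month_end (apply 2% monthly interest)): balance=$2091.00 total_interest=$41.00
After 3 (withdraw($300)): balance=$1791.00 total_interest=$41.00
After 4 (withdraw($300)): balance=$1491.00 total_interest=$41.00
After 5 (month_end (apply 2% monthly interest)): balance=$1520.82 total_interest=$70.82
After 6 (month_end (apply 2% monthly interest)): balance=$1551.23 total_interest=$101.23

Answer: 101.23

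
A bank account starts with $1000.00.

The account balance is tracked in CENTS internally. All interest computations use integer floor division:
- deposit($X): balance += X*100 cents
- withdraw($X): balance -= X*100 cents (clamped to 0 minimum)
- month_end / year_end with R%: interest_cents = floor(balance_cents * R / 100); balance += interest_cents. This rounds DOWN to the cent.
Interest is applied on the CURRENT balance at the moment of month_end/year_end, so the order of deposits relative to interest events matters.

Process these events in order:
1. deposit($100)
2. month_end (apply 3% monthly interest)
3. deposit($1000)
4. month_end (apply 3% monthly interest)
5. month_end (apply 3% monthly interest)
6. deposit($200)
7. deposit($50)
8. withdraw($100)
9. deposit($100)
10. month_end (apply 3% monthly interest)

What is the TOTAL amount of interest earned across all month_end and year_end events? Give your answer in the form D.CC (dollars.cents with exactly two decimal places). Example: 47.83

After 1 (deposit($100)): balance=$1100.00 total_interest=$0.00
After 2 (month_end (apply 3% monthly interest)): balance=$1133.00 total_interest=$33.00
After 3 (deposit($1000)): balance=$2133.00 total_interest=$33.00
After 4 (month_end (apply 3% monthly interest)): balance=$2196.99 total_interest=$96.99
After 5 (month_end (apply 3% monthly interest)): balance=$2262.89 total_interest=$162.89
After 6 (deposit($200)): balance=$2462.89 total_interest=$162.89
After 7 (deposit($50)): balance=$2512.89 total_interest=$162.89
After 8 (withdraw($100)): balance=$2412.89 total_interest=$162.89
After 9 (deposit($100)): balance=$2512.89 total_interest=$162.89
After 10 (month_end (apply 3% monthly interest)): balance=$2588.27 total_interest=$238.27

Answer: 238.27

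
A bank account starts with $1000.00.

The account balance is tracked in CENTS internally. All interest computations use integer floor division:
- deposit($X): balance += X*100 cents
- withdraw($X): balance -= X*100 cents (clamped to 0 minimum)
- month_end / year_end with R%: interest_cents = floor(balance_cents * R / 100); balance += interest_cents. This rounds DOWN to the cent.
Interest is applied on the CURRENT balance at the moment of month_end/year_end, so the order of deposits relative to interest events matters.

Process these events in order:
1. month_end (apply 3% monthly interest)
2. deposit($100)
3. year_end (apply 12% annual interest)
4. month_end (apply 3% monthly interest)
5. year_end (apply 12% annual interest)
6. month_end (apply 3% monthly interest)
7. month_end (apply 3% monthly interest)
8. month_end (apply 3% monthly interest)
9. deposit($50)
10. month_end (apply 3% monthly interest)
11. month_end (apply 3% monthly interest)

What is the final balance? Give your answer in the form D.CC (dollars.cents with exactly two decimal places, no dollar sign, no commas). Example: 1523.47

After 1 (month_end (apply 3% monthly interest)): balance=$1030.00 total_interest=$30.00
After 2 (deposit($100)): balance=$1130.00 total_interest=$30.00
After 3 (year_end (apply 12% annual interest)): balance=$1265.60 total_interest=$165.60
After 4 (month_end (apply 3% monthly interest)): balance=$1303.56 total_interest=$203.56
After 5 (year_end (apply 12% annual interest)): balance=$1459.98 total_interest=$359.98
After 6 (month_end (apply 3% monthly interest)): balance=$1503.77 total_interest=$403.77
After 7 (month_end (apply 3% monthly interest)): balance=$1548.88 total_interest=$448.88
After 8 (month_end (apply 3% monthly interest)): balance=$1595.34 total_interest=$495.34
After 9 (deposit($50)): balance=$1645.34 total_interest=$495.34
After 10 (month_end (apply 3% monthly interest)): balance=$1694.70 total_interest=$544.70
After 11 (month_end (apply 3% monthly interest)): balance=$1745.54 total_interest=$595.54

Answer: 1745.54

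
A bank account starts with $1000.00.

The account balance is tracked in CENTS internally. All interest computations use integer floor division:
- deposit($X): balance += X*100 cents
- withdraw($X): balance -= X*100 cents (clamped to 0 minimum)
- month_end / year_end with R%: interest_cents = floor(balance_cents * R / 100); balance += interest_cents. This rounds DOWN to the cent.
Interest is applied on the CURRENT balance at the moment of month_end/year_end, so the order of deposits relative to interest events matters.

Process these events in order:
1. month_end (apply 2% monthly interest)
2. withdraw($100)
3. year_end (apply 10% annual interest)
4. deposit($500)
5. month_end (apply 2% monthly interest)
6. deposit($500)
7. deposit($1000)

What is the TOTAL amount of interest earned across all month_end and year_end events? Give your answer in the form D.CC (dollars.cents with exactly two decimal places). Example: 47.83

Answer: 142.24

Derivation:
After 1 (month_end (apply 2% monthly interest)): balance=$1020.00 total_interest=$20.00
After 2 (withdraw($100)): balance=$920.00 total_interest=$20.00
After 3 (year_end (apply 10% annual interest)): balance=$1012.00 total_interest=$112.00
After 4 (deposit($500)): balance=$1512.00 total_interest=$112.00
After 5 (month_end (apply 2% monthly interest)): balance=$1542.24 total_interest=$142.24
After 6 (deposit($500)): balance=$2042.24 total_interest=$142.24
After 7 (deposit($1000)): balance=$3042.24 total_interest=$142.24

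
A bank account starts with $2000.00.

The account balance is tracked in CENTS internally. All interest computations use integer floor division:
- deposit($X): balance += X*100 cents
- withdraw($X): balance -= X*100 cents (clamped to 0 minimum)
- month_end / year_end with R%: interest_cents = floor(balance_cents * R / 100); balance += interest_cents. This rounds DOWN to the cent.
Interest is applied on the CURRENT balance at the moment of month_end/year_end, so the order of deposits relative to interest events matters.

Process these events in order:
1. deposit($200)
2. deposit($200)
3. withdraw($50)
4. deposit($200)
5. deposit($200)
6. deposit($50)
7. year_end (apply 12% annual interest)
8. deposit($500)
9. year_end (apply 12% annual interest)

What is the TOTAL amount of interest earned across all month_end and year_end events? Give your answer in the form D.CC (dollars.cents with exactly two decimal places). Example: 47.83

After 1 (deposit($200)): balance=$2200.00 total_interest=$0.00
After 2 (deposit($200)): balance=$2400.00 total_interest=$0.00
After 3 (withdraw($50)): balance=$2350.00 total_interest=$0.00
After 4 (deposit($200)): balance=$2550.00 total_interest=$0.00
After 5 (deposit($200)): balance=$2750.00 total_interest=$0.00
After 6 (deposit($50)): balance=$2800.00 total_interest=$0.00
After 7 (year_end (apply 12% annual interest)): balance=$3136.00 total_interest=$336.00
After 8 (deposit($500)): balance=$3636.00 total_interest=$336.00
After 9 (year_end (apply 12% annual interest)): balance=$4072.32 total_interest=$772.32

Answer: 772.32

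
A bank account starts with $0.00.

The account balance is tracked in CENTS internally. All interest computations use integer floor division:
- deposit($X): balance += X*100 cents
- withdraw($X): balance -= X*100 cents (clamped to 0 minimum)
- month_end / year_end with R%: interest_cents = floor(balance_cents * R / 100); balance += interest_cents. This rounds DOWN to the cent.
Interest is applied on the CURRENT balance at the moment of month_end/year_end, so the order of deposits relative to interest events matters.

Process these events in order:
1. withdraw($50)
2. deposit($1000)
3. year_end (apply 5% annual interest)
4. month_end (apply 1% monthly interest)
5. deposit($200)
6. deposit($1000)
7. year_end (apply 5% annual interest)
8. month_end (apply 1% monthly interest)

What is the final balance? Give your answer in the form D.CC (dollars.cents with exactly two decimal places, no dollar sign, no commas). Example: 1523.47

After 1 (withdraw($50)): balance=$0.00 total_interest=$0.00
After 2 (deposit($1000)): balance=$1000.00 total_interest=$0.00
After 3 (year_end (apply 5% annual interest)): balance=$1050.00 total_interest=$50.00
After 4 (month_end (apply 1% monthly interest)): balance=$1060.50 total_interest=$60.50
After 5 (deposit($200)): balance=$1260.50 total_interest=$60.50
After 6 (deposit($1000)): balance=$2260.50 total_interest=$60.50
After 7 (year_end (apply 5% annual interest)): balance=$2373.52 total_interest=$173.52
After 8 (month_end (apply 1% monthly interest)): balance=$2397.25 total_interest=$197.25

Answer: 2397.25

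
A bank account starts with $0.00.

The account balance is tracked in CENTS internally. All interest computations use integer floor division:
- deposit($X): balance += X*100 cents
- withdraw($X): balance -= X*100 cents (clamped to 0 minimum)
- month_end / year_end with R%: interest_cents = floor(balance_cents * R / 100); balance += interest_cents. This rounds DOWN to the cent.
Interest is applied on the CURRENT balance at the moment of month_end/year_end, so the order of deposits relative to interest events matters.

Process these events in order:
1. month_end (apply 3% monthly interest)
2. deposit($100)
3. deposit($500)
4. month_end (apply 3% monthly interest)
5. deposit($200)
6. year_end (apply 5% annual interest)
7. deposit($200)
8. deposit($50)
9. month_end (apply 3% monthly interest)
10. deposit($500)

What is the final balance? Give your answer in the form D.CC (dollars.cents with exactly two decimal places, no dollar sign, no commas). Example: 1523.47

After 1 (month_end (apply 3% monthly interest)): balance=$0.00 total_interest=$0.00
After 2 (deposit($100)): balance=$100.00 total_interest=$0.00
After 3 (deposit($500)): balance=$600.00 total_interest=$0.00
After 4 (month_end (apply 3% monthly interest)): balance=$618.00 total_interest=$18.00
After 5 (deposit($200)): balance=$818.00 total_interest=$18.00
After 6 (year_end (apply 5% annual interest)): balance=$858.90 total_interest=$58.90
After 7 (deposit($200)): balance=$1058.90 total_interest=$58.90
After 8 (deposit($50)): balance=$1108.90 total_interest=$58.90
After 9 (month_end (apply 3% monthly interest)): balance=$1142.16 total_interest=$92.16
After 10 (deposit($500)): balance=$1642.16 total_interest=$92.16

Answer: 1642.16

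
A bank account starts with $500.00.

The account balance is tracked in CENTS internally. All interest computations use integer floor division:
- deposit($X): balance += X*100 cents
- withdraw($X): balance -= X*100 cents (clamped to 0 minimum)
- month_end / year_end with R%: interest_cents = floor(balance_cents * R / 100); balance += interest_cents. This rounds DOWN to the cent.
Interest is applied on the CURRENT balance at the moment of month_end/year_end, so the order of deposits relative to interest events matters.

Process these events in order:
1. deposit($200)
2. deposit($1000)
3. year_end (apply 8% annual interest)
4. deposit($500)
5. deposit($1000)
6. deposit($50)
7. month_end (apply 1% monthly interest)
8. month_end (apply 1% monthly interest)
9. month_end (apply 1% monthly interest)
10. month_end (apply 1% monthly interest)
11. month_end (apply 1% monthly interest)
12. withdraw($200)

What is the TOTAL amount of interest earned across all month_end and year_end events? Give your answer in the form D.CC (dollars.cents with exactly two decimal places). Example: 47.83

Answer: 308.70

Derivation:
After 1 (deposit($200)): balance=$700.00 total_interest=$0.00
After 2 (deposit($1000)): balance=$1700.00 total_interest=$0.00
After 3 (year_end (apply 8% annual interest)): balance=$1836.00 total_interest=$136.00
After 4 (deposit($500)): balance=$2336.00 total_interest=$136.00
After 5 (deposit($1000)): balance=$3336.00 total_interest=$136.00
After 6 (deposit($50)): balance=$3386.00 total_interest=$136.00
After 7 (month_end (apply 1% monthly interest)): balance=$3419.86 total_interest=$169.86
After 8 (month_end (apply 1% monthly interest)): balance=$3454.05 total_interest=$204.05
After 9 (month_end (apply 1% monthly interest)): balance=$3488.59 total_interest=$238.59
After 10 (month_end (apply 1% monthly interest)): balance=$3523.47 total_interest=$273.47
After 11 (month_end (apply 1% monthly interest)): balance=$3558.70 total_interest=$308.70
After 12 (withdraw($200)): balance=$3358.70 total_interest=$308.70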